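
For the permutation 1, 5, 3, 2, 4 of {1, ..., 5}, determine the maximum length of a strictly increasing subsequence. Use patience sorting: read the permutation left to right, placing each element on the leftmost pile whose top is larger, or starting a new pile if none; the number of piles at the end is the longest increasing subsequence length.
1: new pile. tops = [1]
5: new pile. tops = [1, 5]
3: onto pile 2 (replacing 5). tops = [1, 3]
2: onto pile 2 (replacing 3). tops = [1, 2]
4: new pile. tops = [1, 2, 4]

3 piles, so the longest increasing subsequence has length 3.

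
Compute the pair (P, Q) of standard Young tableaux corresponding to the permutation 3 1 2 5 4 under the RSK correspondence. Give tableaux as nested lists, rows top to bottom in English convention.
Insert each entry of the permutation into P by Schensted row insertion, recording in Q the position of each new cell.

After inserting 3: P = [[3]].
After inserting 1: P = [[1], [3]].
After inserting 2: P = [[1, 2], [3]].
After inserting 5: P = [[1, 2, 5], [3]].
After inserting 4: P = [[1, 2, 4], [3, 5]].

So P = [[1, 2, 4], [3, 5]], Q = [[1, 3, 4], [2, 5]].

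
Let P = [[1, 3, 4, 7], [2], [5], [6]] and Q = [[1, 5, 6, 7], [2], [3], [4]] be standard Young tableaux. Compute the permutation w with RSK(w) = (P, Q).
Reverse the RSK construction: for i from n down to 1, find the cell of Q containing i, remove the entry at that cell from P, and reverse-bump it up through P; the value ejected from row 1 is w(i).

Step i=7: Q has 7 at row 1, column 4; remove that cell from P, ejecting 7. So w(7) = 7. P is now [[1, 3, 4], [2], [5], [6]].
Step i=6: Q has 6 at row 1, column 3; remove that cell from P, ejecting 4. So w(6) = 4. P is now [[1, 3], [2], [5], [6]].
Step i=5: Q has 5 at row 1, column 2; remove that cell from P, ejecting 3. So w(5) = 3. P is now [[1], [2], [5], [6]].
Step i=4: Q has 4 at row 4, column 1; remove 6 from row 4 of P and reverse-bump: 6 enters row 3 and ejects 5; 5 enters row 2 and ejects 2; 2 enters row 1 and ejects 1. So w(4) = 1. P is now [[2], [5], [6]].
Step i=3: Q has 3 at row 3, column 1; remove 6 from row 3 of P and reverse-bump: 6 enters row 2 and ejects 5; 5 enters row 1 and ejects 2. So w(3) = 2. P is now [[5], [6]].
Step i=2: Q has 2 at row 2, column 1; remove 6 from row 2 of P and reverse-bump: 6 enters row 1 and ejects 5. So w(2) = 5. P is now [[6]].
Step i=1: Q has 1 at row 1, column 1; remove that cell from P, ejecting 6. So w(1) = 6. P is now [].

So w = 6 5 2 1 3 4 7.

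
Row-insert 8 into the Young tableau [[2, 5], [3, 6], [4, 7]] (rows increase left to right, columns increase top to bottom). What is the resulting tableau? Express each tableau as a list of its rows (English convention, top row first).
8 is larger than every entry of row 1, so it is appended to row 1. The new tableau is [[2, 5, 8], [3, 6], [4, 7]].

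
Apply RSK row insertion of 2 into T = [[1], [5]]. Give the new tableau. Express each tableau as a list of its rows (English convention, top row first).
2 is larger than every entry of row 1, so it is appended to row 1. The new tableau is [[1, 2], [5]].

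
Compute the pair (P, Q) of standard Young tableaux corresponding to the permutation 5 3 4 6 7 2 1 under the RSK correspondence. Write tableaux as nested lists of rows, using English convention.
Insert each entry of the permutation into P by Schensted row insertion, recording in Q the position of each new cell.

Insert 5: appended to row 1. P = [[5]], Q = [[1]].
Insert 3: 3 bumps 5 from row 1; 5 starts row 2. P = [[3], [5]], Q = [[1], [2]].
Insert 4: appended to row 1. P = [[3, 4], [5]], Q = [[1, 3], [2]].
Insert 6: appended to row 1. P = [[3, 4, 6], [5]], Q = [[1, 3, 4], [2]].
Insert 7: appended to row 1. P = [[3, 4, 6, 7], [5]], Q = [[1, 3, 4, 5], [2]].
Insert 2: 2 bumps 3 from row 1; 3 bumps 5 from row 2; 5 starts row 3. P = [[2, 4, 6, 7], [3], [5]], Q = [[1, 3, 4, 5], [2], [6]].
Insert 1: 1 bumps 2 from row 1; 2 bumps 3 from row 2; 3 bumps 5 from row 3; 5 starts row 4. P = [[1, 4, 6, 7], [2], [3], [5]], Q = [[1, 3, 4, 5], [2], [6], [7]].

So P = [[1, 4, 6, 7], [2], [3], [5]], Q = [[1, 3, 4, 5], [2], [6], [7]].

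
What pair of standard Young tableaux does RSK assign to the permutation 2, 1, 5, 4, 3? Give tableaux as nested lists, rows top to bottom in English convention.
P = [[1, 3], [2, 4], [5]], Q = [[1, 3], [2, 4], [5]]

Insert each entry of the permutation into P by Schensted row insertion, recording in Q the position of each new cell.

Insert 2: appended to row 1. P = [[2]], Q = [[1]].
Insert 1: 1 bumps 2 from row 1; 2 starts row 2. P = [[1], [2]], Q = [[1], [2]].
Insert 5: appended to row 1. P = [[1, 5], [2]], Q = [[1, 3], [2]].
Insert 4: 4 bumps 5 from row 1; 5 appends to row 2. P = [[1, 4], [2, 5]], Q = [[1, 3], [2, 4]].
Insert 3: 3 bumps 4 from row 1; 4 bumps 5 from row 2; 5 starts row 3. P = [[1, 3], [2, 4], [5]], Q = [[1, 3], [2, 4], [5]].

So P = [[1, 3], [2, 4], [5]], Q = [[1, 3], [2, 4], [5]].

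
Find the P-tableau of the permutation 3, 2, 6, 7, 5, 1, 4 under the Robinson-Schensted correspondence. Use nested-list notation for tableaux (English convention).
Insert 3: appended to row 1. P = [[3]].
Insert 2: 2 bumps 3 from row 1; 3 starts row 2. P = [[2], [3]].
Insert 6: appended to row 1. P = [[2, 6], [3]].
Insert 7: appended to row 1. P = [[2, 6, 7], [3]].
Insert 5: 5 bumps 6 from row 1; 6 appends to row 2. P = [[2, 5, 7], [3, 6]].
Insert 1: 1 bumps 2 from row 1; 2 bumps 3 from row 2; 3 starts row 3. P = [[1, 5, 7], [2, 6], [3]].
Insert 4: 4 bumps 5 from row 1; 5 bumps 6 from row 2; 6 appends to row 3. P = [[1, 4, 7], [2, 5], [3, 6]].

So P = [[1, 4, 7], [2, 5], [3, 6]].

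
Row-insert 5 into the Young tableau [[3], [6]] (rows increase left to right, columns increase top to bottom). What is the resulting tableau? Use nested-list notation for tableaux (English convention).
5 is larger than every entry of row 1, so it is appended to row 1. The new tableau is [[3, 5], [6]].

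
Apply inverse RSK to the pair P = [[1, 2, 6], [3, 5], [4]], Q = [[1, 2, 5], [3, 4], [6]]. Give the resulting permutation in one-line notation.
Reverse the RSK construction: for i from n down to 1, find the cell of Q containing i, remove the entry at that cell from P, and reverse-bump it up through P; the value ejected from row 1 is w(i).

Step i=6: Q has 6 at row 3, column 1; remove 4 from row 3 of P and reverse-bump: 4 enters row 2 and ejects 3; 3 enters row 1 and ejects 2. So w(6) = 2. P is now [[1, 3, 6], [4, 5]].
Step i=5: Q has 5 at row 1, column 3; remove that cell from P, ejecting 6. So w(5) = 6. P is now [[1, 3], [4, 5]].
Step i=4: Q has 4 at row 2, column 2; remove 5 from row 2 of P and reverse-bump: 5 enters row 1 and ejects 3. So w(4) = 3. P is now [[1, 5], [4]].
Step i=3: Q has 3 at row 2, column 1; remove 4 from row 2 of P and reverse-bump: 4 enters row 1 and ejects 1. So w(3) = 1. P is now [[4, 5]].
Step i=2: Q has 2 at row 1, column 2; remove that cell from P, ejecting 5. So w(2) = 5. P is now [[4]].
Step i=1: Q has 1 at row 1, column 1; remove that cell from P, ejecting 4. So w(1) = 4. P is now [].

So w = 4 5 1 3 6 2.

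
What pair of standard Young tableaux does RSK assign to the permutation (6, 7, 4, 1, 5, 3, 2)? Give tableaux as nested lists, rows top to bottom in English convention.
P = [[1, 2], [3, 5], [4, 7], [6]], Q = [[1, 2], [3, 5], [4, 6], [7]]

Insert each entry of the permutation into P by Schensted row insertion, recording in Q the position of each new cell.

Insert 6: appended to row 1. P = [[6]].
Insert 7: appended to row 1. P = [[6, 7]].
Insert 4: 4 bumps 6 from row 1; 6 starts row 2. P = [[4, 7], [6]].
Insert 1: 1 bumps 4 from row 1; 4 bumps 6 from row 2; 6 starts row 3. P = [[1, 7], [4], [6]].
Insert 5: 5 bumps 7 from row 1; 7 appends to row 2. P = [[1, 5], [4, 7], [6]].
Insert 3: 3 bumps 5 from row 1; 5 bumps 7 from row 2; 7 appends to row 3. P = [[1, 3], [4, 5], [6, 7]].
Insert 2: 2 bumps 3 from row 1; 3 bumps 4 from row 2; 4 bumps 6 from row 3; 6 starts row 4. P = [[1, 2], [3, 5], [4, 7], [6]].

So P = [[1, 2], [3, 5], [4, 7], [6]], Q = [[1, 2], [3, 5], [4, 6], [7]].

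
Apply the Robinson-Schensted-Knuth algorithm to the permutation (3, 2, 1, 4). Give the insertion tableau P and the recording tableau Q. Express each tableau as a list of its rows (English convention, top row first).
Insert each entry of the permutation into P by Schensted row insertion, recording in Q the position of each new cell.

Insert 3: appended to row 1. P = [[3]].
Insert 2: 2 bumps 3 from row 1; 3 starts row 2. P = [[2], [3]].
Insert 1: 1 bumps 2 from row 1; 2 bumps 3 from row 2; 3 starts row 3. P = [[1], [2], [3]].
Insert 4: appended to row 1. P = [[1, 4], [2], [3]].

So P = [[1, 4], [2], [3]], Q = [[1, 4], [2], [3]].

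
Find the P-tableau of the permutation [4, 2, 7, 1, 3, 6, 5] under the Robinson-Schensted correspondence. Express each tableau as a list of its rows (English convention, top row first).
After inserting 4: P = [[4]].
After inserting 2: P = [[2], [4]].
After inserting 7: P = [[2, 7], [4]].
After inserting 1: P = [[1, 7], [2], [4]].
After inserting 3: P = [[1, 3], [2, 7], [4]].
After inserting 6: P = [[1, 3, 6], [2, 7], [4]].
After inserting 5: P = [[1, 3, 5], [2, 6], [4, 7]].

So P = [[1, 3, 5], [2, 6], [4, 7]].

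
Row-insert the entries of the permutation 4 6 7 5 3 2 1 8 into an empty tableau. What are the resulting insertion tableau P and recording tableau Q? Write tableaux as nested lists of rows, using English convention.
P = [[1, 5, 7, 8], [2], [3], [4], [6]], Q = [[1, 2, 3, 8], [4], [5], [6], [7]]

Insert each entry of the permutation into P by Schensted row insertion, recording in Q the position of each new cell.

Insert 4: appended to row 1. P = [[4]].
Insert 6: appended to row 1. P = [[4, 6]].
Insert 7: appended to row 1. P = [[4, 6, 7]].
Insert 5: 5 bumps 6 from row 1; 6 starts row 2. P = [[4, 5, 7], [6]].
Insert 3: 3 bumps 4 from row 1; 4 bumps 6 from row 2; 6 starts row 3. P = [[3, 5, 7], [4], [6]].
Insert 2: 2 bumps 3 from row 1; 3 bumps 4 from row 2; 4 bumps 6 from row 3; 6 starts row 4. P = [[2, 5, 7], [3], [4], [6]].
Insert 1: 1 bumps 2 from row 1; 2 bumps 3 from row 2; 3 bumps 4 from row 3; 4 bumps 6 from row 4; 6 starts row 5. P = [[1, 5, 7], [2], [3], [4], [6]].
Insert 8: appended to row 1. P = [[1, 5, 7, 8], [2], [3], [4], [6]].

So P = [[1, 5, 7, 8], [2], [3], [4], [6]], Q = [[1, 2, 3, 8], [4], [5], [6], [7]].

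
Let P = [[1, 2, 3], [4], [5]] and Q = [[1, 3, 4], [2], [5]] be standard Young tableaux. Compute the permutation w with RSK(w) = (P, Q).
5 1 2 4 3

Reverse the RSK construction: for i from n down to 1, find the cell of Q containing i, remove the entry at that cell from P, and reverse-bump it up through P; the value ejected from row 1 is w(i).

Step i=5: Q has 5 at row 3, column 1; remove 5 from row 3 of P and reverse-bump: 5 enters row 2 and ejects 4; 4 enters row 1 and ejects 3. So w(5) = 3. P is now [[1, 2, 4], [5]].
Step i=4: Q has 4 at row 1, column 3; remove that cell from P, ejecting 4. So w(4) = 4. P is now [[1, 2], [5]].
Step i=3: Q has 3 at row 1, column 2; remove that cell from P, ejecting 2. So w(3) = 2. P is now [[1], [5]].
Step i=2: Q has 2 at row 2, column 1; remove 5 from row 2 of P and reverse-bump: 5 enters row 1 and ejects 1. So w(2) = 1. P is now [[5]].
Step i=1: Q has 1 at row 1, column 1; remove that cell from P, ejecting 5. So w(1) = 5. P is now [].

So w = 5 1 2 4 3.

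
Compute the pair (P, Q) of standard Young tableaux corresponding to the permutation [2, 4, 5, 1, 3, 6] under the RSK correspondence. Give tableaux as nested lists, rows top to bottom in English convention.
P = [[1, 3, 5, 6], [2, 4]], Q = [[1, 2, 3, 6], [4, 5]]

Insert each entry of the permutation into P by Schensted row insertion, recording in Q the position of each new cell.

Insert 2: appended to row 1. P = [[2]], Q = [[1]].
Insert 4: appended to row 1. P = [[2, 4]], Q = [[1, 2]].
Insert 5: appended to row 1. P = [[2, 4, 5]], Q = [[1, 2, 3]].
Insert 1: 1 bumps 2 from row 1; 2 starts row 2. P = [[1, 4, 5], [2]], Q = [[1, 2, 3], [4]].
Insert 3: 3 bumps 4 from row 1; 4 appends to row 2. P = [[1, 3, 5], [2, 4]], Q = [[1, 2, 3], [4, 5]].
Insert 6: appended to row 1. P = [[1, 3, 5, 6], [2, 4]], Q = [[1, 2, 3, 6], [4, 5]].

So P = [[1, 3, 5, 6], [2, 4]], Q = [[1, 2, 3, 6], [4, 5]].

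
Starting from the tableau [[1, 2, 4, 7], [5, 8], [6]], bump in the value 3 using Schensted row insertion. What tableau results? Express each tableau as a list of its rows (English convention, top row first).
In row 1, 3 replaces 4 (the leftmost entry greater than 3); 4 is bumped to row 2. In row 2, 4 replaces 5 (the leftmost entry greater than 4); 5 is bumped to row 3. In row 3, 5 replaces 6 (the leftmost entry greater than 5); 6 is bumped to row 4. 6 starts a new row 4. The new tableau is [[1, 2, 3, 7], [4, 8], [5], [6]].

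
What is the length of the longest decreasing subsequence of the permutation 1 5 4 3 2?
4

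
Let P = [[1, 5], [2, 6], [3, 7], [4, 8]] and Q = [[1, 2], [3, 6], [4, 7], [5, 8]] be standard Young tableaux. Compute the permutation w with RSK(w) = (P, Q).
Reverse the RSK construction: for i from n down to 1, find the cell of Q containing i, remove the entry at that cell from P, and reverse-bump it up through P; the value ejected from row 1 is w(i).

Step i=8: Q has 8 at row 4, column 2; remove 8 from row 4 of P and reverse-bump: 8 enters row 3 and ejects 7; 7 enters row 2 and ejects 6; 6 enters row 1 and ejects 5. So w(8) = 5. P is now [[1, 6], [2, 7], [3, 8], [4]].
Step i=7: Q has 7 at row 3, column 2; remove 8 from row 3 of P and reverse-bump: 8 enters row 2 and ejects 7; 7 enters row 1 and ejects 6. So w(7) = 6. P is now [[1, 7], [2, 8], [3], [4]].
Step i=6: Q has 6 at row 2, column 2; remove 8 from row 2 of P and reverse-bump: 8 enters row 1 and ejects 7. So w(6) = 7. P is now [[1, 8], [2], [3], [4]].
Step i=5: Q has 5 at row 4, column 1; remove 4 from row 4 of P and reverse-bump: 4 enters row 3 and ejects 3; 3 enters row 2 and ejects 2; 2 enters row 1 and ejects 1. So w(5) = 1. P is now [[2, 8], [3], [4]].
Step i=4: Q has 4 at row 3, column 1; remove 4 from row 3 of P and reverse-bump: 4 enters row 2 and ejects 3; 3 enters row 1 and ejects 2. So w(4) = 2. P is now [[3, 8], [4]].
Step i=3: Q has 3 at row 2, column 1; remove 4 from row 2 of P and reverse-bump: 4 enters row 1 and ejects 3. So w(3) = 3. P is now [[4, 8]].
Step i=2: Q has 2 at row 1, column 2; remove that cell from P, ejecting 8. So w(2) = 8. P is now [[4]].
Step i=1: Q has 1 at row 1, column 1; remove that cell from P, ejecting 4. So w(1) = 4. P is now [].

So w = 4 8 3 2 1 7 6 5.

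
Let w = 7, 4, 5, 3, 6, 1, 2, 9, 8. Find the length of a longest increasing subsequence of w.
4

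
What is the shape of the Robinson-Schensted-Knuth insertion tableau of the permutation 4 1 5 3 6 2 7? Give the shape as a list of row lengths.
Row-insert each entry into an empty tableau.

After inserting 4: P = [[4]].
After inserting 1: P = [[1], [4]].
After inserting 5: P = [[1, 5], [4]].
After inserting 3: P = [[1, 3], [4, 5]].
After inserting 6: P = [[1, 3, 6], [4, 5]].
After inserting 2: P = [[1, 2, 6], [3, 5], [4]].
After inserting 7: P = [[1, 2, 6, 7], [3, 5], [4]].

The final insertion tableau P = [[1, 2, 6, 7], [3, 5], [4]] has shape [4, 2, 1].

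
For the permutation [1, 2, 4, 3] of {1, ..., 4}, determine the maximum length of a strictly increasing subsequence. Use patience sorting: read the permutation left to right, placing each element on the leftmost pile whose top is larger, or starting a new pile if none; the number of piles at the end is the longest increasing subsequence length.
1: new pile. tops = [1]
2: new pile. tops = [1, 2]
4: new pile. tops = [1, 2, 4]
3: onto pile 3 (replacing 4). tops = [1, 2, 3]

3 piles, so the longest increasing subsequence has length 3.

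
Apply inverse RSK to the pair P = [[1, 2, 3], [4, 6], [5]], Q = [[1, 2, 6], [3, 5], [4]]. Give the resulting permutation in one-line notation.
Reverse the RSK construction: for i from n down to 1, find the cell of Q containing i, remove the entry at that cell from P, and reverse-bump it up through P; the value ejected from row 1 is w(i).

Step i=6: Q has 6 at row 1, column 3; remove that cell from P, ejecting 3. So w(6) = 3. P is now [[1, 2], [4, 6], [5]].
Step i=5: Q has 5 at row 2, column 2; remove 6 from row 2 of P and reverse-bump: 6 enters row 1 and ejects 2. So w(5) = 2. P is now [[1, 6], [4], [5]].
Step i=4: Q has 4 at row 3, column 1; remove 5 from row 3 of P and reverse-bump: 5 enters row 2 and ejects 4; 4 enters row 1 and ejects 1. So w(4) = 1. P is now [[4, 6], [5]].
Step i=3: Q has 3 at row 2, column 1; remove 5 from row 2 of P and reverse-bump: 5 enters row 1 and ejects 4. So w(3) = 4. P is now [[5, 6]].
Step i=2: Q has 2 at row 1, column 2; remove that cell from P, ejecting 6. So w(2) = 6. P is now [[5]].
Step i=1: Q has 1 at row 1, column 1; remove that cell from P, ejecting 5. So w(1) = 5. P is now [].

So w = 5 6 4 1 2 3.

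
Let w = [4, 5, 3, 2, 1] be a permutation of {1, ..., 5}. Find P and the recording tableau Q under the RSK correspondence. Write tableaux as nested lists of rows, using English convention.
P = [[1, 5], [2], [3], [4]], Q = [[1, 2], [3], [4], [5]]

Insert each entry of the permutation into P by Schensted row insertion, recording in Q the position of each new cell.

Insert 4: appended to row 1. P = [[4]], Q = [[1]].
Insert 5: appended to row 1. P = [[4, 5]], Q = [[1, 2]].
Insert 3: 3 bumps 4 from row 1; 4 starts row 2. P = [[3, 5], [4]], Q = [[1, 2], [3]].
Insert 2: 2 bumps 3 from row 1; 3 bumps 4 from row 2; 4 starts row 3. P = [[2, 5], [3], [4]], Q = [[1, 2], [3], [4]].
Insert 1: 1 bumps 2 from row 1; 2 bumps 3 from row 2; 3 bumps 4 from row 3; 4 starts row 4. P = [[1, 5], [2], [3], [4]], Q = [[1, 2], [3], [4], [5]].

So P = [[1, 5], [2], [3], [4]], Q = [[1, 2], [3], [4], [5]].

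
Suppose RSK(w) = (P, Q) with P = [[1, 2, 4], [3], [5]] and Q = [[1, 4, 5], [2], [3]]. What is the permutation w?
Reverse the RSK construction: for i from n down to 1, find the cell of Q containing i, remove the entry at that cell from P, and reverse-bump it up through P; the value ejected from row 1 is w(i).

Step i=5: Q has 5 at row 1, column 3; remove that cell from P, ejecting 4. So w(5) = 4. P is now [[1, 2], [3], [5]].
Step i=4: Q has 4 at row 1, column 2; remove that cell from P, ejecting 2. So w(4) = 2. P is now [[1], [3], [5]].
Step i=3: Q has 3 at row 3, column 1; remove 5 from row 3 of P and reverse-bump: 5 enters row 2 and ejects 3; 3 enters row 1 and ejects 1. So w(3) = 1. P is now [[3], [5]].
Step i=2: Q has 2 at row 2, column 1; remove 5 from row 2 of P and reverse-bump: 5 enters row 1 and ejects 3. So w(2) = 3. P is now [[5]].
Step i=1: Q has 1 at row 1, column 1; remove that cell from P, ejecting 5. So w(1) = 5. P is now [].

So w = 5 3 1 2 4.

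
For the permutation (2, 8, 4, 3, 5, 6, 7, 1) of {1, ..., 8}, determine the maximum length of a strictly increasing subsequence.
5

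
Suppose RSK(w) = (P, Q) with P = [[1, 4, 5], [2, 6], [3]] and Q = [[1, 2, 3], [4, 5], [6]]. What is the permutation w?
3 4 6 2 5 1

Reverse the RSK construction: for i from n down to 1, find the cell of Q containing i, remove the entry at that cell from P, and reverse-bump it up through P; the value ejected from row 1 is w(i).

Step i=6: Q has 6 at row 3, column 1; remove 3 from row 3 of P and reverse-bump: 3 enters row 2 and ejects 2; 2 enters row 1 and ejects 1. So w(6) = 1. P is now [[2, 4, 5], [3, 6]].
Step i=5: Q has 5 at row 2, column 2; remove 6 from row 2 of P and reverse-bump: 6 enters row 1 and ejects 5. So w(5) = 5. P is now [[2, 4, 6], [3]].
Step i=4: Q has 4 at row 2, column 1; remove 3 from row 2 of P and reverse-bump: 3 enters row 1 and ejects 2. So w(4) = 2. P is now [[3, 4, 6]].
Step i=3: Q has 3 at row 1, column 3; remove that cell from P, ejecting 6. So w(3) = 6. P is now [[3, 4]].
Step i=2: Q has 2 at row 1, column 2; remove that cell from P, ejecting 4. So w(2) = 4. P is now [[3]].
Step i=1: Q has 1 at row 1, column 1; remove that cell from P, ejecting 3. So w(1) = 3. P is now [].

So w = 3 4 6 2 5 1.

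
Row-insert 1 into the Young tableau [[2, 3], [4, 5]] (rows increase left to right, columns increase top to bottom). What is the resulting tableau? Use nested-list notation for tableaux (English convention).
In row 1, 1 replaces 2 (the leftmost entry greater than 1); 2 is bumped to row 2. In row 2, 2 replaces 4 (the leftmost entry greater than 2); 4 is bumped to row 3. 4 starts a new row 3. The new tableau is [[1, 3], [2, 5], [4]].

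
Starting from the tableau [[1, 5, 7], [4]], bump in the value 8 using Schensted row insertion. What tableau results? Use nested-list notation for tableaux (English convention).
8 is larger than every entry of row 1, so it is appended to row 1. The new tableau is [[1, 5, 7, 8], [4]].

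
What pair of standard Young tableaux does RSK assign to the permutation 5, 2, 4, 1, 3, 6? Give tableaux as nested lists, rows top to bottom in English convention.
Insert each entry of the permutation into P by Schensted row insertion, recording in Q the position of each new cell.

After inserting 5: P = [[5]].
After inserting 2: P = [[2], [5]].
After inserting 4: P = [[2, 4], [5]].
After inserting 1: P = [[1, 4], [2], [5]].
After inserting 3: P = [[1, 3], [2, 4], [5]].
After inserting 6: P = [[1, 3, 6], [2, 4], [5]].

So P = [[1, 3, 6], [2, 4], [5]], Q = [[1, 3, 6], [2, 5], [4]].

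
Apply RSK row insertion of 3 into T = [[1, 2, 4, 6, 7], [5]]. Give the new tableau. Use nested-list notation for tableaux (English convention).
In row 1, 3 replaces 4 (the leftmost entry greater than 3); 4 is bumped to row 2. In row 2, 4 replaces 5 (the leftmost entry greater than 4); 5 is bumped to row 3. 5 starts a new row 3. The new tableau is [[1, 2, 3, 6, 7], [4], [5]].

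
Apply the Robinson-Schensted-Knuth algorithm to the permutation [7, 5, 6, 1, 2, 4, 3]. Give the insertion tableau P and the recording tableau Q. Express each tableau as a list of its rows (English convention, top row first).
P = [[1, 2, 3], [4, 6], [5], [7]], Q = [[1, 3, 6], [2, 5], [4], [7]]

Insert each entry of the permutation into P by Schensted row insertion, recording in Q the position of each new cell.

Insert 7: appended to row 1. P = [[7]].
Insert 5: 5 bumps 7 from row 1; 7 starts row 2. P = [[5], [7]].
Insert 6: appended to row 1. P = [[5, 6], [7]].
Insert 1: 1 bumps 5 from row 1; 5 bumps 7 from row 2; 7 starts row 3. P = [[1, 6], [5], [7]].
Insert 2: 2 bumps 6 from row 1; 6 appends to row 2. P = [[1, 2], [5, 6], [7]].
Insert 4: appended to row 1. P = [[1, 2, 4], [5, 6], [7]].
Insert 3: 3 bumps 4 from row 1; 4 bumps 5 from row 2; 5 bumps 7 from row 3; 7 starts row 4. P = [[1, 2, 3], [4, 6], [5], [7]].

So P = [[1, 2, 3], [4, 6], [5], [7]], Q = [[1, 3, 6], [2, 5], [4], [7]].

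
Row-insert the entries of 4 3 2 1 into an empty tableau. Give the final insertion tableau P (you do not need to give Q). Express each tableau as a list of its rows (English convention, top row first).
P = [[1], [2], [3], [4]]

Insert 4: appended to row 1. P = [[4]].
Insert 3: 3 bumps 4 from row 1; 4 starts row 2. P = [[3], [4]].
Insert 2: 2 bumps 3 from row 1; 3 bumps 4 from row 2; 4 starts row 3. P = [[2], [3], [4]].
Insert 1: 1 bumps 2 from row 1; 2 bumps 3 from row 2; 3 bumps 4 from row 3; 4 starts row 4. P = [[1], [2], [3], [4]].

So P = [[1], [2], [3], [4]].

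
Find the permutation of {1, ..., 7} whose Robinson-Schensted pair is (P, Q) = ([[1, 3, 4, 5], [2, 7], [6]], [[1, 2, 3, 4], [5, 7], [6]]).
2 3 6 7 4 1 5

Reverse the RSK construction: for i from n down to 1, find the cell of Q containing i, remove the entry at that cell from P, and reverse-bump it up through P; the value ejected from row 1 is w(i).

Step i=7: Q has 7 at row 2, column 2; remove 7 from row 2 of P and reverse-bump: 7 enters row 1 and ejects 5. So w(7) = 5. P is now [[1, 3, 4, 7], [2], [6]].
Step i=6: Q has 6 at row 3, column 1; remove 6 from row 3 of P and reverse-bump: 6 enters row 2 and ejects 2; 2 enters row 1 and ejects 1. So w(6) = 1. P is now [[2, 3, 4, 7], [6]].
Step i=5: Q has 5 at row 2, column 1; remove 6 from row 2 of P and reverse-bump: 6 enters row 1 and ejects 4. So w(5) = 4. P is now [[2, 3, 6, 7]].
Step i=4: Q has 4 at row 1, column 4; remove that cell from P, ejecting 7. So w(4) = 7. P is now [[2, 3, 6]].
Step i=3: Q has 3 at row 1, column 3; remove that cell from P, ejecting 6. So w(3) = 6. P is now [[2, 3]].
Step i=2: Q has 2 at row 1, column 2; remove that cell from P, ejecting 3. So w(2) = 3. P is now [[2]].
Step i=1: Q has 1 at row 1, column 1; remove that cell from P, ejecting 2. So w(1) = 2. P is now [].

So w = 2 3 6 7 4 1 5.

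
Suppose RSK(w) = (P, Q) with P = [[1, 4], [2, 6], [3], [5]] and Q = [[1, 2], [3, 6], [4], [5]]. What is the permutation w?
5 6 3 2 1 4

Reverse RSK: for i = n, n-1, ..., 1, locate i in Q, remove the corresponding corner cell from P, and reverse-bump its entry up through P; the value ejected from row 1 is w(i).

So w = 5 6 3 2 1 4.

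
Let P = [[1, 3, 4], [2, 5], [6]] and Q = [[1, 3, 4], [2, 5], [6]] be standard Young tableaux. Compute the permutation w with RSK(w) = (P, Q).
Reverse RSK: for i = n, n-1, ..., 1, locate i in Q, remove the corresponding corner cell from P, and reverse-bump its entry up through P; the value ejected from row 1 is w(i).

So w = 2 1 3 6 5 4.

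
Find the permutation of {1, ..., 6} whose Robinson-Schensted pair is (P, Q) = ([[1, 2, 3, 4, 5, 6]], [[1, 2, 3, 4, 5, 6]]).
1 2 3 4 5 6

Reverse the RSK construction: for i from n down to 1, find the cell of Q containing i, remove the entry at that cell from P, and reverse-bump it up through P; the value ejected from row 1 is w(i).

Step i=6: Q has 6 at row 1, column 6; remove that cell from P, ejecting 6. So w(6) = 6. P is now [[1, 2, 3, 4, 5]].
Step i=5: Q has 5 at row 1, column 5; remove that cell from P, ejecting 5. So w(5) = 5. P is now [[1, 2, 3, 4]].
Step i=4: Q has 4 at row 1, column 4; remove that cell from P, ejecting 4. So w(4) = 4. P is now [[1, 2, 3]].
Step i=3: Q has 3 at row 1, column 3; remove that cell from P, ejecting 3. So w(3) = 3. P is now [[1, 2]].
Step i=2: Q has 2 at row 1, column 2; remove that cell from P, ejecting 2. So w(2) = 2. P is now [[1]].
Step i=1: Q has 1 at row 1, column 1; remove that cell from P, ejecting 1. So w(1) = 1. P is now [].

So w = 1 2 3 4 5 6.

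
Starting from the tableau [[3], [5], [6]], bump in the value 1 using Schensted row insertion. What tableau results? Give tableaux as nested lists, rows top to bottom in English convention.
[[1], [3], [5], [6]]

In row 1, 1 replaces 3 (the leftmost entry greater than 1); 3 is bumped to row 2. In row 2, 3 replaces 5 (the leftmost entry greater than 3); 5 is bumped to row 3. In row 3, 5 replaces 6 (the leftmost entry greater than 5); 6 is bumped to row 4. 6 starts a new row 4. The new tableau is [[1], [3], [5], [6]].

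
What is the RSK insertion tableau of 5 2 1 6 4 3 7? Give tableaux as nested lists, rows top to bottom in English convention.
Insert 5: appended to row 1. P = [[5]].
Insert 2: 2 bumps 5 from row 1; 5 starts row 2. P = [[2], [5]].
Insert 1: 1 bumps 2 from row 1; 2 bumps 5 from row 2; 5 starts row 3. P = [[1], [2], [5]].
Insert 6: appended to row 1. P = [[1, 6], [2], [5]].
Insert 4: 4 bumps 6 from row 1; 6 appends to row 2. P = [[1, 4], [2, 6], [5]].
Insert 3: 3 bumps 4 from row 1; 4 bumps 6 from row 2; 6 appends to row 3. P = [[1, 3], [2, 4], [5, 6]].
Insert 7: appended to row 1. P = [[1, 3, 7], [2, 4], [5, 6]].

So P = [[1, 3, 7], [2, 4], [5, 6]].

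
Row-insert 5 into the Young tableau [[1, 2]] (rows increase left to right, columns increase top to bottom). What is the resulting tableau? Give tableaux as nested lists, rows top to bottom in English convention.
[[1, 2, 5]]

5 is larger than every entry of row 1, so it is appended to row 1. The new tableau is [[1, 2, 5]].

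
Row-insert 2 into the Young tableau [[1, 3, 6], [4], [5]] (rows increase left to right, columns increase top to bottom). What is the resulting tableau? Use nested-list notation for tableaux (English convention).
[[1, 2, 6], [3], [4], [5]]

In row 1, 2 replaces 3 (the leftmost entry greater than 2); 3 is bumped to row 2. In row 2, 3 replaces 4 (the leftmost entry greater than 3); 4 is bumped to row 3. In row 3, 4 replaces 5 (the leftmost entry greater than 4); 5 is bumped to row 4. 5 starts a new row 4. The new tableau is [[1, 2, 6], [3], [4], [5]].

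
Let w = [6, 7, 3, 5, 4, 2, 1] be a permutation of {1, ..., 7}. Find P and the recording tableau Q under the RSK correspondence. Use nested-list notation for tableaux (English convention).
Insert each entry of the permutation into P by Schensted row insertion, recording in Q the position of each new cell.

Insert 6: appended to row 1. P = [[6]].
Insert 7: appended to row 1. P = [[6, 7]].
Insert 3: 3 bumps 6 from row 1; 6 starts row 2. P = [[3, 7], [6]].
Insert 5: 5 bumps 7 from row 1; 7 appends to row 2. P = [[3, 5], [6, 7]].
Insert 4: 4 bumps 5 from row 1; 5 bumps 6 from row 2; 6 starts row 3. P = [[3, 4], [5, 7], [6]].
Insert 2: 2 bumps 3 from row 1; 3 bumps 5 from row 2; 5 bumps 6 from row 3; 6 starts row 4. P = [[2, 4], [3, 7], [5], [6]].
Insert 1: 1 bumps 2 from row 1; 2 bumps 3 from row 2; 3 bumps 5 from row 3; 5 bumps 6 from row 4; 6 starts row 5. P = [[1, 4], [2, 7], [3], [5], [6]].

So P = [[1, 4], [2, 7], [3], [5], [6]], Q = [[1, 2], [3, 4], [5], [6], [7]].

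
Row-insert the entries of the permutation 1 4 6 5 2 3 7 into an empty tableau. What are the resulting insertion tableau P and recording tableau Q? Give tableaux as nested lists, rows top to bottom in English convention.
Insert each entry of the permutation into P by Schensted row insertion, recording in Q the position of each new cell.

Insert 1: appended to row 1. P = [[1]], Q = [[1]].
Insert 4: appended to row 1. P = [[1, 4]], Q = [[1, 2]].
Insert 6: appended to row 1. P = [[1, 4, 6]], Q = [[1, 2, 3]].
Insert 5: 5 bumps 6 from row 1; 6 starts row 2. P = [[1, 4, 5], [6]], Q = [[1, 2, 3], [4]].
Insert 2: 2 bumps 4 from row 1; 4 bumps 6 from row 2; 6 starts row 3. P = [[1, 2, 5], [4], [6]], Q = [[1, 2, 3], [4], [5]].
Insert 3: 3 bumps 5 from row 1; 5 appends to row 2. P = [[1, 2, 3], [4, 5], [6]], Q = [[1, 2, 3], [4, 6], [5]].
Insert 7: appended to row 1. P = [[1, 2, 3, 7], [4, 5], [6]], Q = [[1, 2, 3, 7], [4, 6], [5]].

So P = [[1, 2, 3, 7], [4, 5], [6]], Q = [[1, 2, 3, 7], [4, 6], [5]].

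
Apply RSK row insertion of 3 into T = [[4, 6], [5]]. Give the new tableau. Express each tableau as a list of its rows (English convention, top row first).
[[3, 6], [4], [5]]

In row 1, 3 replaces 4 (the leftmost entry greater than 3); 4 is bumped to row 2. In row 2, 4 replaces 5 (the leftmost entry greater than 4); 5 is bumped to row 3. 5 starts a new row 3. The new tableau is [[3, 6], [4], [5]].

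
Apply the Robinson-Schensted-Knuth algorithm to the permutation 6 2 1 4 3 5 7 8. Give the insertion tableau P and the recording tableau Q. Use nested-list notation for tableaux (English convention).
P = [[1, 3, 5, 7, 8], [2, 4], [6]], Q = [[1, 4, 6, 7, 8], [2, 5], [3]]

Insert each entry of the permutation into P by Schensted row insertion, recording in Q the position of each new cell.

Insert 6: appended to row 1. P = [[6]].
Insert 2: 2 bumps 6 from row 1; 6 starts row 2. P = [[2], [6]].
Insert 1: 1 bumps 2 from row 1; 2 bumps 6 from row 2; 6 starts row 3. P = [[1], [2], [6]].
Insert 4: appended to row 1. P = [[1, 4], [2], [6]].
Insert 3: 3 bumps 4 from row 1; 4 appends to row 2. P = [[1, 3], [2, 4], [6]].
Insert 5: appended to row 1. P = [[1, 3, 5], [2, 4], [6]].
Insert 7: appended to row 1. P = [[1, 3, 5, 7], [2, 4], [6]].
Insert 8: appended to row 1. P = [[1, 3, 5, 7, 8], [2, 4], [6]].

So P = [[1, 3, 5, 7, 8], [2, 4], [6]], Q = [[1, 4, 6, 7, 8], [2, 5], [3]].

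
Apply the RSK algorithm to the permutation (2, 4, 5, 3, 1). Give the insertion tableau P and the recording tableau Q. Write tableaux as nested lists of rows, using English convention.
P = [[1, 3, 5], [2], [4]], Q = [[1, 2, 3], [4], [5]]

Insert each entry of the permutation into P by Schensted row insertion, recording in Q the position of each new cell.

Insert 2: appended to row 1. P = [[2]], Q = [[1]].
Insert 4: appended to row 1. P = [[2, 4]], Q = [[1, 2]].
Insert 5: appended to row 1. P = [[2, 4, 5]], Q = [[1, 2, 3]].
Insert 3: 3 bumps 4 from row 1; 4 starts row 2. P = [[2, 3, 5], [4]], Q = [[1, 2, 3], [4]].
Insert 1: 1 bumps 2 from row 1; 2 bumps 4 from row 2; 4 starts row 3. P = [[1, 3, 5], [2], [4]], Q = [[1, 2, 3], [4], [5]].

So P = [[1, 3, 5], [2], [4]], Q = [[1, 2, 3], [4], [5]].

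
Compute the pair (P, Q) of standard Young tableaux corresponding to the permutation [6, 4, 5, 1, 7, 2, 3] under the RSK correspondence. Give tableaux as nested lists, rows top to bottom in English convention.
Insert each entry of the permutation into P by Schensted row insertion, recording in Q the position of each new cell.

Insert 6: appended to row 1. P = [[6]], Q = [[1]].
Insert 4: 4 bumps 6 from row 1; 6 starts row 2. P = [[4], [6]], Q = [[1], [2]].
Insert 5: appended to row 1. P = [[4, 5], [6]], Q = [[1, 3], [2]].
Insert 1: 1 bumps 4 from row 1; 4 bumps 6 from row 2; 6 starts row 3. P = [[1, 5], [4], [6]], Q = [[1, 3], [2], [4]].
Insert 7: appended to row 1. P = [[1, 5, 7], [4], [6]], Q = [[1, 3, 5], [2], [4]].
Insert 2: 2 bumps 5 from row 1; 5 appends to row 2. P = [[1, 2, 7], [4, 5], [6]], Q = [[1, 3, 5], [2, 6], [4]].
Insert 3: 3 bumps 7 from row 1; 7 appends to row 2. P = [[1, 2, 3], [4, 5, 7], [6]], Q = [[1, 3, 5], [2, 6, 7], [4]].

So P = [[1, 2, 3], [4, 5, 7], [6]], Q = [[1, 3, 5], [2, 6, 7], [4]].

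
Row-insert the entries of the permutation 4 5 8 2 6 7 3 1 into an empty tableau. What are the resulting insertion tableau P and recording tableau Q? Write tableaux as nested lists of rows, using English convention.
Insert each entry of the permutation into P by Schensted row insertion, recording in Q the position of each new cell.

After inserting 4: P = [[4]].
After inserting 5: P = [[4, 5]].
After inserting 8: P = [[4, 5, 8]].
After inserting 2: P = [[2, 5, 8], [4]].
After inserting 6: P = [[2, 5, 6], [4, 8]].
After inserting 7: P = [[2, 5, 6, 7], [4, 8]].
After inserting 3: P = [[2, 3, 6, 7], [4, 5], [8]].
After inserting 1: P = [[1, 3, 6, 7], [2, 5], [4], [8]].

So P = [[1, 3, 6, 7], [2, 5], [4], [8]], Q = [[1, 2, 3, 6], [4, 5], [7], [8]].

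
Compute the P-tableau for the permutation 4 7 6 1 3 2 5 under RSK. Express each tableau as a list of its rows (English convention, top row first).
Insert 4: appended to row 1. P = [[4]].
Insert 7: appended to row 1. P = [[4, 7]].
Insert 6: 6 bumps 7 from row 1; 7 starts row 2. P = [[4, 6], [7]].
Insert 1: 1 bumps 4 from row 1; 4 bumps 7 from row 2; 7 starts row 3. P = [[1, 6], [4], [7]].
Insert 3: 3 bumps 6 from row 1; 6 appends to row 2. P = [[1, 3], [4, 6], [7]].
Insert 2: 2 bumps 3 from row 1; 3 bumps 4 from row 2; 4 bumps 7 from row 3; 7 starts row 4. P = [[1, 2], [3, 6], [4], [7]].
Insert 5: appended to row 1. P = [[1, 2, 5], [3, 6], [4], [7]].

So P = [[1, 2, 5], [3, 6], [4], [7]].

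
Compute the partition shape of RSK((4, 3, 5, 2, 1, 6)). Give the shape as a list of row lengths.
RSK row insertion gives P = [[1, 5, 6], [2], [3], [4]], which has shape [3, 1, 1, 1].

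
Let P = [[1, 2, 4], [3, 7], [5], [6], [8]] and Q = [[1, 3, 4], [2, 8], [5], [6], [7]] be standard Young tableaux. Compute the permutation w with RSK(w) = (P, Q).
Reverse the RSK construction: for i from n down to 1, find the cell of Q containing i, remove the entry at that cell from P, and reverse-bump it up through P; the value ejected from row 1 is w(i).

Step i=8: Q has 8 at row 2, column 2; remove 7 from row 2 of P and reverse-bump: 7 enters row 1 and ejects 4. So w(8) = 4. P is now [[1, 2, 7], [3], [5], [6], [8]].
Step i=7: Q has 7 at row 5, column 1; remove 8 from row 5 of P and reverse-bump: 8 enters row 4 and ejects 6; 6 enters row 3 and ejects 5; 5 enters row 2 and ejects 3; 3 enters row 1 and ejects 2. So w(7) = 2. P is now [[1, 3, 7], [5], [6], [8]].
Step i=6: Q has 6 at row 4, column 1; remove 8 from row 4 of P and reverse-bump: 8 enters row 3 and ejects 6; 6 enters row 2 and ejects 5; 5 enters row 1 and ejects 3. So w(6) = 3. P is now [[1, 5, 7], [6], [8]].
Step i=5: Q has 5 at row 3, column 1; remove 8 from row 3 of P and reverse-bump: 8 enters row 2 and ejects 6; 6 enters row 1 and ejects 5. So w(5) = 5. P is now [[1, 6, 7], [8]].
Step i=4: Q has 4 at row 1, column 3; remove that cell from P, ejecting 7. So w(4) = 7. P is now [[1, 6], [8]].
Step i=3: Q has 3 at row 1, column 2; remove that cell from P, ejecting 6. So w(3) = 6. P is now [[1], [8]].
Step i=2: Q has 2 at row 2, column 1; remove 8 from row 2 of P and reverse-bump: 8 enters row 1 and ejects 1. So w(2) = 1. P is now [[8]].
Step i=1: Q has 1 at row 1, column 1; remove that cell from P, ejecting 8. So w(1) = 8. P is now [].

So w = 8 1 6 7 5 3 2 4.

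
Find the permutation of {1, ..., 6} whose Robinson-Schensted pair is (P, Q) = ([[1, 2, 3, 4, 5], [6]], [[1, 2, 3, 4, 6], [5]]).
Reverse the RSK construction: for i from n down to 1, find the cell of Q containing i, remove the entry at that cell from P, and reverse-bump it up through P; the value ejected from row 1 is w(i).

Step i=6: Q has 6 at row 1, column 5; remove that cell from P, ejecting 5. So w(6) = 5. P is now [[1, 2, 3, 4], [6]].
Step i=5: Q has 5 at row 2, column 1; remove 6 from row 2 of P and reverse-bump: 6 enters row 1 and ejects 4. So w(5) = 4. P is now [[1, 2, 3, 6]].
Step i=4: Q has 4 at row 1, column 4; remove that cell from P, ejecting 6. So w(4) = 6. P is now [[1, 2, 3]].
Step i=3: Q has 3 at row 1, column 3; remove that cell from P, ejecting 3. So w(3) = 3. P is now [[1, 2]].
Step i=2: Q has 2 at row 1, column 2; remove that cell from P, ejecting 2. So w(2) = 2. P is now [[1]].
Step i=1: Q has 1 at row 1, column 1; remove that cell from P, ejecting 1. So w(1) = 1. P is now [].

So w = 1 2 3 6 4 5.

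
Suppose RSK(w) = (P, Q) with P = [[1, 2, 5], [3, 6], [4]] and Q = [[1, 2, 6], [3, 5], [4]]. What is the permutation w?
Reverse the RSK construction: for i from n down to 1, find the cell of Q containing i, remove the entry at that cell from P, and reverse-bump it up through P; the value ejected from row 1 is w(i).

Step i=6: Q has 6 at row 1, column 3; remove that cell from P, ejecting 5. So w(6) = 5. P is now [[1, 2], [3, 6], [4]].
Step i=5: Q has 5 at row 2, column 2; remove 6 from row 2 of P and reverse-bump: 6 enters row 1 and ejects 2. So w(5) = 2. P is now [[1, 6], [3], [4]].
Step i=4: Q has 4 at row 3, column 1; remove 4 from row 3 of P and reverse-bump: 4 enters row 2 and ejects 3; 3 enters row 1 and ejects 1. So w(4) = 1. P is now [[3, 6], [4]].
Step i=3: Q has 3 at row 2, column 1; remove 4 from row 2 of P and reverse-bump: 4 enters row 1 and ejects 3. So w(3) = 3. P is now [[4, 6]].
Step i=2: Q has 2 at row 1, column 2; remove that cell from P, ejecting 6. So w(2) = 6. P is now [[4]].
Step i=1: Q has 1 at row 1, column 1; remove that cell from P, ejecting 4. So w(1) = 4. P is now [].

So w = 4 6 3 1 2 5.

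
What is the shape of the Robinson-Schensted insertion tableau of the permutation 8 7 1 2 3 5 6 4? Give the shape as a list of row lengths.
[5, 1, 1, 1]

RSK row insertion gives P = [[1, 2, 3, 4, 6], [5], [7], [8]], which has shape [5, 1, 1, 1].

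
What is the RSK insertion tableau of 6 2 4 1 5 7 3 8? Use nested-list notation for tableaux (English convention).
P = [[1, 3, 5, 7, 8], [2, 4], [6]]

Insert 6: appended to row 1. P = [[6]].
Insert 2: 2 bumps 6 from row 1; 6 starts row 2. P = [[2], [6]].
Insert 4: appended to row 1. P = [[2, 4], [6]].
Insert 1: 1 bumps 2 from row 1; 2 bumps 6 from row 2; 6 starts row 3. P = [[1, 4], [2], [6]].
Insert 5: appended to row 1. P = [[1, 4, 5], [2], [6]].
Insert 7: appended to row 1. P = [[1, 4, 5, 7], [2], [6]].
Insert 3: 3 bumps 4 from row 1; 4 appends to row 2. P = [[1, 3, 5, 7], [2, 4], [6]].
Insert 8: appended to row 1. P = [[1, 3, 5, 7, 8], [2, 4], [6]].

So P = [[1, 3, 5, 7, 8], [2, 4], [6]].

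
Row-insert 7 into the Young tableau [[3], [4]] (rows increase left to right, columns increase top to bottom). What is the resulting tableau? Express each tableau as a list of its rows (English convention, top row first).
[[3, 7], [4]]

7 is larger than every entry of row 1, so it is appended to row 1. The new tableau is [[3, 7], [4]].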